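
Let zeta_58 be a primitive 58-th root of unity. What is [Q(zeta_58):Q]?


The degree equals Euler's totient phi(58).
58 = 2 * 29
phi(58) = 28

28


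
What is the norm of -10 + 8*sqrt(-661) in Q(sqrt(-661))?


N(a + b*sqrt(d)) = a^2 - d*b^2
= (-10)^2 - (-661)*(8)^2
= 100 + 42304
= 42404

42404


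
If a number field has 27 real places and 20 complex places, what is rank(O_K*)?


By Dirichlet's unit theorem:
rank = r1 + r2 - 1
= 27 + 20 - 1
= 46

46


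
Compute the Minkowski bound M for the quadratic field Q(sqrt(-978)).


d = -978, d mod 4 = 2, so disc(K) = 4d = -3912; |disc(K)| = 3912
Imaginary quadratic field, so n = 2, s = r2 = 1, r1 = 0
M = (n!/n^n) * (4/pi)^s * sqrt(|disc(K)|) = (2!/2^2) * (4/pi)^1 * sqrt(3912)
= 0.5 * 1.273240 * 62.545983
= 39.8180

39.8180


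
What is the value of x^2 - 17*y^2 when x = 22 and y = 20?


x^2 - d*y^2
= 22^2 - 17*20^2
= 484 - 6800
= -6316

-6316


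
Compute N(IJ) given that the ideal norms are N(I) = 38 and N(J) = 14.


N(IJ) = N(I) * N(J)
= 38 * 14
= 532

532


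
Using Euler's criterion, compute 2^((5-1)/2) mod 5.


p = 5 is prime and the exponent is (p-1)/2 = 2, so by Euler's criterion 2^2 = (2/5) = +1 or -1 mod 5.
Compute by square-and-multiply:
  2 = 2 (binary 10)
  Repeated squaring mod 5: 2^1 = 2, 2^2 = 4
  2^2 = 4 mod 5
Result 4 = p - 1 = -1 mod 5: 2 is a quadratic non-residue mod 5. As a residue in [0, p-1] the value is 4.
2^2 mod 5 = 4

4


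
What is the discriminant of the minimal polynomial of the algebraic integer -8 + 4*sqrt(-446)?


The element -8 + 4*sqrt(-446) has minimal polynomial:
x^2 + 16*x + 7200
Discriminant = (16)^2 - 4*(7200)
= 256 - 28800
= -28544

-28544


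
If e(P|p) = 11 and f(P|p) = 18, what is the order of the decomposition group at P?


|D_P| = e * f
= 11 * 18
= 198

198


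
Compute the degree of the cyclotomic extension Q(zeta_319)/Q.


The degree equals Euler's totient phi(319).
319 = 11 * 29
phi(319) = 280

280


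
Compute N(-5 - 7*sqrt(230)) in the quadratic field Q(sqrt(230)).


N(a + b*sqrt(d)) = a^2 - d*b^2
= (-5)^2 - (230)*(-7)^2
= 25 - 11270
= -11245

-11245


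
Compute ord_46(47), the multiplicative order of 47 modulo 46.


We want ord_46(47), the smallest k >= 1 with 47^k = 1 mod 46.
n = 46 = 2 * 23, phi(46) = 22; the order divides phi(n).
Divisors of 22: 1, 2, 11, 22
Repeated squaring mod 46: 47^1 = 1, 47^2 = 1, 47^4 = 1, 47^8 = 1, 47^16 = 1
Test divisors in increasing order:
  k=1: 47^1 = 1 mod 46  <- first divisor giving 1
Order = 1

1


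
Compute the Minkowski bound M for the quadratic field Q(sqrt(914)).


d = 914, d mod 4 = 2, so disc(K) = 4d = 3656; |disc(K)| = 3656
Real quadratic field, so n = 2, s = r2 = 0, r1 = 2
M = (n!/n^n) * (4/pi)^s * sqrt(|disc(K)|) = (2!/2^2) * (4/pi)^0 * sqrt(3656)
= 0.5 * 1.000000 * 60.464866
= 30.2324

30.2324


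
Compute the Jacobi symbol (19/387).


Compute (19/387) via quadratic reciprocity:
  reciprocity: (19/387) -> -(387/19)
  reduce: (7/19)
  reciprocity: (7/19) -> -(19/7)
  reduce: (5/7)
  reciprocity: (5/7) -> +(7/5)
  reduce: (2/5)
  pull out 2: (2/5) = -1  (since 5 mod 8 = 5)
  (1/5) = 1
Product of signs = -1

-1


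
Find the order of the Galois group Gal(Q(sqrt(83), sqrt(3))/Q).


The 2 square roots of distinct primes are multiplicatively independent over Q,
so [K:Q] = 2^2 and Gal(K/Q) is isomorphic to (Z/2Z)^2.
|Gal| = 2^2 = 4

4


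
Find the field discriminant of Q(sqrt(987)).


For K = Q(sqrt(d)) with d squarefree: disc(K) = d if d = 1 mod 4, and disc(K) = 4d if d = 2 or 3 mod 4.
Here d = 987, and d mod 4 = 3.
d = 3 mod 4, not 1 (O_K = Z[sqrt(d)]), so disc(K) = 4d = 4 * (987) = 3948

3948


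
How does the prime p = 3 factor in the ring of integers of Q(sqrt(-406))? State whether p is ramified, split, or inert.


K = Q(sqrt(-406)). Since d mod 4 = 2, disc(K) = -1624.
Check p | disc: -1624 mod 3 = 2.
p does not divide disc. Compute Legendre symbol (d/p):
2^((3-1)/2) mod 3 = -1
(d/p) = -1, so p is inert: (p) stays prime with e=1, f=2, g=1.
Therefore p is inert.

inert


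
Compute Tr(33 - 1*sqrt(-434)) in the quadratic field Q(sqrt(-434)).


Tr(a + b*sqrt(d)) = (a + b*sqrt(d)) + (a - b*sqrt(d)) = 2a
= 2 * (33)
= 66

66


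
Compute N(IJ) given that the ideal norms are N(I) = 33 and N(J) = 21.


N(IJ) = N(I) * N(J)
= 33 * 21
= 693

693


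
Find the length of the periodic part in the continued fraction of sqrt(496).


Run the CF algorithm for sqrt(496).
a_0 = floor(sqrt(496)) = 22; set m_0=0, q_0=1.
Recurrence: m' = q*a - m,  q' = (d - m'^2)/q,  a' = floor((a_0 + m')/q').
  step 1: m=22, q=12, a=3
  step 2: m=14, q=25, a=1
  step 3: m=11, q=15, a=2
  step 4: m=19, q=9, a=4
  step 5: m=17, q=23, a=1
  step 6: m=6, q=20, a=1
  step 7: m=14, q=15, a=2
  step 8: m=16, q=16, a=2
  step 9: m=16, q=15, a=2
  step 10: m=14, q=20, a=1
  step 11: m=6, q=23, a=1
  step 12: m=17, q=9, a=4
  step 13: m=19, q=15, a=2
  step 14: m=11, q=25, a=1
  step 15: m=14, q=12, a=3
  step 16: m=22, q=1, a=44
a_16 = 2*a_0 = 44, so the period closes here.
sqrt(496) = [22; 3, 1, 2, 4, 1, 1, 2, 2, 2, 1, 1, 4, 2, 1, 3, 44]
Period length = 16

16


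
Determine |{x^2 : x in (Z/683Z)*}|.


For prime p, the number of non-zero quadratic residues is (p-1)/2.
= (683-1)/2
= 341

341


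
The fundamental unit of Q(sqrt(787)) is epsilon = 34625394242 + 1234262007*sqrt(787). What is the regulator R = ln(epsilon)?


epsilon = 34625394242 + 1234262007*sqrt(787)
= 6.9251e+10
R = ln(6.9251e+10)
= 24.9610

24.9610


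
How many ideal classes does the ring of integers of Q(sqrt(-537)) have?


K = Q(sqrt(-537)). d mod 4 = 3, so D = disc(K) = 4d = -2148
h(K) equals the number of primitive reduced positive-definite forms (a, b, c) = a*x^2 + b*x*y + c*y^2 with b^2 - 4ac = D,
where reduced means |b| <= a <= c, with b >= 0 whenever |b| = a or a = c, and primitive means gcd(a, b, c) = 1.
Reduced forces 3a^2 <= |D| = 2148, so 1 <= a <= 26; b must have the parity of D, and c = (b^2 - D)/(4a) must be an integer >= a.
Enumerate a = 1..26, b in [-a, a]:
  a=1: (1, 0, 537)  [1]
  a=2: (2, 2, 269)  [1]
  a=3: (3, 0, 179)  [1]
  a=4..5: none
  a=6: (6, 6, 91)  [1]
  a=7: (7, -6, 78), (7, 6, 78)  [2]
  a=8..12: none
  a=13: (13, -6, 42), (13, 6, 42)  [2]
  a=14: (14, -6, 39), (14, 6, 39)  [2]
  a=15..20: none
  a=21: (21, -6, 26), (21, 6, 26)  [2]
  a=22..26: none
Total reduced forms: 1 + 1 + 1 + 1 + 2 + 2 + 2 + 2 = 12
h = 12

12


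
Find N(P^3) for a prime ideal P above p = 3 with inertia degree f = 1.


N(P^a) = p^(a*f)
= 3^(3*1)
= 3^3
= 27

27


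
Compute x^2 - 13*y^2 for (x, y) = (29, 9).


x^2 - d*y^2
= 29^2 - 13*9^2
= 841 - 1053
= -212

-212


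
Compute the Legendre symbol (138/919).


p = 919 is prime, so compute (138/919) with the reciprocity algorithm (Jacobi-symbol steps: pull out 2s via (2/n), flip via reciprocity, reduce):
  pull out 2: (2/919) = +1  (since 919 mod 8 = 7)
  reciprocity: (69/919) -> +(919/69)
  reduce: (22/69)
  pull out 2: (2/69) = -1  (since 69 mod 8 = 5)
  reciprocity: (11/69) -> +(69/11)
  reduce: (3/11)
  reciprocity: (3/11) -> -(11/3)
  reduce: (2/3)
  pull out 2: (2/3) = -1  (since 3 mod 8 = 3)
  (1/3) = 1
Product of signs = -1
(138/919) = -1

-1


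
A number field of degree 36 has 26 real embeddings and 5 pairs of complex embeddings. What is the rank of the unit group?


By Dirichlet's unit theorem:
rank = r1 + r2 - 1
= 26 + 5 - 1
= 30

30


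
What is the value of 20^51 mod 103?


p = 103 is prime and the exponent is (p-1)/2 = 51, so by Euler's criterion 20^51 = (20/103) = +1 or -1 mod 103.
Compute by square-and-multiply:
  51 = 32 + 16 + 2 + 1 (binary 110011)
  Repeated squaring mod 103: 20^1 = 20, 20^2 = 91, 20^4 = 41, 20^8 = 33, 20^16 = 59, 20^32 = 82
  20^51 = 20^32 * 20^16 * 20^2 * 20^1 = 82 * 59 * 91 * 20 mod 103
    82 * 59 = 4838 = 100 mod 103
    100 * 91 = 9100 = 36 mod 103
    36 * 20 = 720 = 102 mod 103
  20^51 = 102 mod 103
Result 102 = p - 1 = -1 mod 103: 20 is a quadratic non-residue mod 103. As a residue in [0, p-1] the value is 102.
20^51 mod 103 = 102

102


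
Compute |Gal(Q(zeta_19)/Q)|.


|Gal(Q(zeta_19)/Q)| = phi(19)
= 18

18


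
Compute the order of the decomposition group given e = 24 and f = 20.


|D_P| = e * f
= 24 * 20
= 480

480


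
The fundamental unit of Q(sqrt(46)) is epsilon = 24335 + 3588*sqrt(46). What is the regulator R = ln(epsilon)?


epsilon = 24335 + 3588*sqrt(46)
= 48670.0000
R = ln(48670.0000)
= 10.7928

10.7928


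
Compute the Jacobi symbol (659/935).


Compute (659/935) via quadratic reciprocity:
  reciprocity: (659/935) -> -(935/659)
  reduce: (276/659)
  pull out 2: (2/659) = -1  (since 659 mod 8 = 3)
  pull out 2: (2/659) = -1  (since 659 mod 8 = 3)
  reciprocity: (69/659) -> +(659/69)
  reduce: (38/69)
  pull out 2: (2/69) = -1  (since 69 mod 8 = 5)
  reciprocity: (19/69) -> +(69/19)
  reduce: (12/19)
  pull out 2: (2/19) = -1  (since 19 mod 8 = 3)
  pull out 2: (2/19) = -1  (since 19 mod 8 = 3)
  reciprocity: (3/19) -> -(19/3)
  reduce: (1/3)
  (1/3) = 1
Product of signs = -1

-1


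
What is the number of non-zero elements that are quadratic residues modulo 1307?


For prime p, the number of non-zero quadratic residues is (p-1)/2.
= (1307-1)/2
= 653

653


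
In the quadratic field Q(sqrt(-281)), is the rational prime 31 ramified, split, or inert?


K = Q(sqrt(-281)). Since d mod 4 = 3, disc(K) = -1124.
Check p | disc: -1124 mod 31 = 23.
p does not divide disc. Compute Legendre symbol (d/p):
29^((31-1)/2) mod 31 = -1
(d/p) = -1, so p is inert: (p) stays prime with e=1, f=2, g=1.
Therefore p is inert.

inert


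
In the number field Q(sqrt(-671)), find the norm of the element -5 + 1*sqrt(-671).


N(a + b*sqrt(d)) = a^2 - d*b^2
= (-5)^2 - (-671)*(1)^2
= 25 + 671
= 696

696


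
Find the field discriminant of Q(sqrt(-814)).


For K = Q(sqrt(d)) with d squarefree: disc(K) = d if d = 1 mod 4, and disc(K) = 4d if d = 2 or 3 mod 4.
Here d = -814, and d mod 4 = 2.
d = 2 mod 4, not 1 (O_K = Z[sqrt(d)]), so disc(K) = 4d = 4 * (-814) = -3256

-3256


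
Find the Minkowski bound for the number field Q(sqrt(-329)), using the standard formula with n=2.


d = -329, d mod 4 = 3, so disc(K) = 4d = -1316; |disc(K)| = 1316
Imaginary quadratic field, so n = 2, s = r2 = 1, r1 = 0
M = (n!/n^n) * (4/pi)^s * sqrt(|disc(K)|) = (2!/2^2) * (4/pi)^1 * sqrt(1316)
= 0.5 * 1.273240 * 36.276714
= 23.0945

23.0945


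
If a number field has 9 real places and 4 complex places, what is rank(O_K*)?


By Dirichlet's unit theorem:
rank = r1 + r2 - 1
= 9 + 4 - 1
= 12

12


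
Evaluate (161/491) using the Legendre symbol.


p = 491 is prime, so compute (161/491) with the reciprocity algorithm (Jacobi-symbol steps: pull out 2s via (2/n), flip via reciprocity, reduce):
  reciprocity: (161/491) -> +(491/161)
  reduce: (8/161)
  pull out 2: (2/161) = +1  (since 161 mod 8 = 1)
  pull out 2: (2/161) = +1  (since 161 mod 8 = 1)
  pull out 2: (2/161) = +1  (since 161 mod 8 = 1)
  (1/161) = 1
Product of signs = 1
(161/491) = 1

1


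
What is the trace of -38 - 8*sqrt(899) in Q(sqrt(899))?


Tr(a + b*sqrt(d)) = (a + b*sqrt(d)) + (a - b*sqrt(d)) = 2a
= 2 * (-38)
= -76

-76


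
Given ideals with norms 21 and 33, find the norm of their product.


N(IJ) = N(I) * N(J)
= 21 * 33
= 693

693


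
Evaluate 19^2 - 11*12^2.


x^2 - d*y^2
= 19^2 - 11*12^2
= 361 - 1584
= -1223

-1223


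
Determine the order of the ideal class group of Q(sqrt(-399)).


K = Q(sqrt(-399)). d mod 4 = 1, so D = disc(K) = d = -399
h(K) equals the number of primitive reduced positive-definite forms (a, b, c) = a*x^2 + b*x*y + c*y^2 with b^2 - 4ac = D,
where reduced means |b| <= a <= c, with b >= 0 whenever |b| = a or a = c, and primitive means gcd(a, b, c) = 1.
Reduced forces 3a^2 <= |D| = 399, so 1 <= a <= 11; b must have the parity of D, and c = (b^2 - D)/(4a) must be an integer >= a.
Enumerate a = 1..11, b in [-a, a]:
  a=1: (1, 1, 100)  [1]
  a=2: (2, -1, 50), (2, 1, 50)  [2]
  a=3: (3, 3, 34)  [1]
  a=4: (4, -1, 25), (4, 1, 25)  [2]
  a=5: (5, -1, 20), (5, 1, 20)  [2]
  a=6: (6, -3, 17), (6, 3, 17)  [2]
  a=7: (7, 7, 16)  [1]
  a=8: (8, -7, 14), (8, 7, 14)  [2]
  a=9: none
  a=10: (10, -9, 12), (10, 1, 10), (10, 9, 12)  [3]
  a=11: none
Total reduced forms: 1 + 2 + 1 + 2 + 2 + 2 + 1 + 2 + 3 = 16
h = 16

16


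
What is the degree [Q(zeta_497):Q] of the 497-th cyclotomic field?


The degree equals Euler's totient phi(497).
497 = 7 * 71
phi(497) = 420

420


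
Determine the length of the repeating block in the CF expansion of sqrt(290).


Run the CF algorithm for sqrt(290).
a_0 = floor(sqrt(290)) = 17; set m_0=0, q_0=1.
Recurrence: m' = q*a - m,  q' = (d - m'^2)/q,  a' = floor((a_0 + m')/q').
  step 1: m=17, q=1, a=34
a_1 = 2*a_0 = 34, so the period closes here.
sqrt(290) = [17; 34]
Period length = 1

1


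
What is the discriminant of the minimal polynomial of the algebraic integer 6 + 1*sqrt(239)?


The element 6 + 1*sqrt(239) has minimal polynomial:
x^2 - 12*x - 203
Discriminant = (-12)^2 - 4*(-203)
= 144 + 812
= 956

956


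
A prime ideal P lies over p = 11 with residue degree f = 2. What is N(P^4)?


N(P^a) = p^(a*f)
= 11^(4*2)
= 11^8
= 214358881

214358881


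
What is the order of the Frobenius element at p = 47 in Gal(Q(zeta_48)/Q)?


The Frobenius at p in Gal(Q(zeta_n)/Q) = (Z/nZ)* is the class of p, so its order is ord_48(47), the smallest k >= 1 with 47^k = 1 mod 48.
n = 48 = 2^4 * 3, phi(48) = 16; the order divides phi(n).
Divisors of 16: 1, 2, 4, 8, 16
Repeated squaring mod 48: 47^1 = 47, 47^2 = 1, 47^4 = 1, 47^8 = 1, 47^16 = 1
Test divisors in increasing order:
  k=1: 47^1 = 47 mod 48
  k=2: 47^2 = 1 mod 48  <- first divisor giving 1
Order = 2

2


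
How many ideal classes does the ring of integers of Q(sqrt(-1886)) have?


K = Q(sqrt(-1886)). d mod 4 = 2, so D = disc(K) = 4d = -7544
h(K) equals the number of primitive reduced positive-definite forms (a, b, c) = a*x^2 + b*x*y + c*y^2 with b^2 - 4ac = D,
where reduced means |b| <= a <= c, with b >= 0 whenever |b| = a or a = c, and primitive means gcd(a, b, c) = 1.
Reduced forces 3a^2 <= |D| = 7544, so 1 <= a <= 50; b must have the parity of D, and c = (b^2 - D)/(4a) must be an integer >= a.
Enumerate a = 1..50, b in [-a, a]:
  a=1: (1, 0, 1886)  [1]
  a=2: (2, 0, 943)  [1]
  a=3: (3, -2, 629), (3, 2, 629)  [2]
  a=4: none
  a=5: (5, -4, 378), (5, 4, 378)  [2]
  a=6: (6, -4, 315), (6, 4, 315)  [2]
  a=7: (7, -4, 270), (7, 4, 270)  [2]
  a=8: none
  a=9: (9, -4, 210), (9, 4, 210)  [2]
  a=10: (10, -4, 189), (10, 4, 189)  [2]
  a=11..12: none
  a=13: (13, -10, 147), (13, 10, 147)  [2]
  a=14: (14, -4, 135), (14, 4, 135)  [2]
  a=15: (15, -14, 129), (15, -4, 126), (15, 4, 126), (15, 14, 129)  [4]
  a=16: none
  a=17: (17, -2, 111), (17, 2, 111)  [2]
  a=18: (18, -4, 105), (18, 4, 105)  [2]
  a=19..20: none
  a=21: (21, -10, 91), (21, -4, 90), (21, 4, 90), (21, 10, 91)  [4]
  a=22: none
  a=23: (23, 0, 82)  [1]
  a=24: none
  a=25: (25, -16, 78), (25, 16, 78)  [2]
  a=26: (26, -16, 75), (26, 16, 75)  [2]
  a=27: (27, -4, 70), (27, 4, 70)  [2]
  a=28: none
  a=29: (29, -24, 70), (29, 24, 70)  [2]
  a=30: (30, -16, 65), (30, -4, 63), (30, 4, 63), (30, 16, 65)  [4]
  a=31: (31, -12, 62), (31, 12, 62)  [2]
  a=32..33: none
  a=34: (34, -32, 63), (34, 32, 63)  [2]
  a=35: (35, -24, 58), (35, -4, 54), (35, 4, 54), (35, 24, 58)  [4]
  a=36: none
  a=37: (37, -2, 51), (37, 2, 51)  [2]
  a=38: none
  a=39: (39, -16, 50), (39, -10, 49), (39, 10, 49), (39, 16, 50)  [4]
  a=40: none
  a=41: (41, 0, 46)  [1]
  a=42: (42, -32, 51), (42, -4, 45), (42, 4, 45), (42, 32, 51)  [4]
  a=43: (43, -14, 45), (43, 14, 45)  [2]
  a=44..50: none
Total reduced forms: 1 + 1 + 2 + 2 + 2 + 2 + 2 + 2 + 2 + 2 + 4 + 2 + 2 + 4 + 1 + 2 + 2 + 2 + 2 + 4 + 2 + 2 + 4 + 2 + 4 + 1 + 4 + 2 = 64
h = 64

64


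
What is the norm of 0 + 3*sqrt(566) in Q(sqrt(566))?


N(a + b*sqrt(d)) = a^2 - d*b^2
= (0)^2 - (566)*(3)^2
= 0 - 5094
= -5094

-5094


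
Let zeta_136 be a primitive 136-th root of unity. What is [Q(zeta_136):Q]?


The degree equals Euler's totient phi(136).
136 = 2^3 * 17
phi(136) = 64

64


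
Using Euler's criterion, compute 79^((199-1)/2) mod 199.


p = 199 is prime and the exponent is (p-1)/2 = 99, so by Euler's criterion 79^99 = (79/199) = +1 or -1 mod 199.
Compute by square-and-multiply:
  99 = 64 + 32 + 2 + 1 (binary 1100011)
  Repeated squaring mod 199: 79^1 = 79, 79^2 = 72, 79^4 = 10, 79^8 = 100, 79^16 = 50, 79^32 = 112, 79^64 = 7
  79^99 = 79^64 * 79^32 * 79^2 * 79^1 = 7 * 112 * 72 * 79 mod 199
    7 * 112 = 784 = 187 mod 199
    187 * 72 = 13464 = 131 mod 199
    131 * 79 = 10349 = 1 mod 199
  79^99 = 1 mod 199
Result 1: 79 is a quadratic residue mod 199.
79^99 mod 199 = 1

1


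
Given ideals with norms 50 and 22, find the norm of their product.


N(IJ) = N(I) * N(J)
= 50 * 22
= 1100

1100


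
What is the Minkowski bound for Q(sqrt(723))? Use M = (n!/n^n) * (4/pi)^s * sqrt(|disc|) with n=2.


d = 723, d mod 4 = 3, so disc(K) = 4d = 2892; |disc(K)| = 2892
Real quadratic field, so n = 2, s = r2 = 0, r1 = 2
M = (n!/n^n) * (4/pi)^s * sqrt(|disc(K)|) = (2!/2^2) * (4/pi)^0 * sqrt(2892)
= 0.5 * 1.000000 * 53.777319
= 26.8887

26.8887


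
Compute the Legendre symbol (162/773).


p = 773 is prime, so compute (162/773) with the reciprocity algorithm (Jacobi-symbol steps: pull out 2s via (2/n), flip via reciprocity, reduce):
  pull out 2: (2/773) = -1  (since 773 mod 8 = 5)
  reciprocity: (81/773) -> +(773/81)
  reduce: (44/81)
  pull out 2: (2/81) = +1  (since 81 mod 8 = 1)
  pull out 2: (2/81) = +1  (since 81 mod 8 = 1)
  reciprocity: (11/81) -> +(81/11)
  reduce: (4/11)
  pull out 2: (2/11) = -1  (since 11 mod 8 = 3)
  pull out 2: (2/11) = -1  (since 11 mod 8 = 3)
  (1/11) = 1
Product of signs = -1
(162/773) = -1

-1


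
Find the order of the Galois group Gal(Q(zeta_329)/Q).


|Gal(Q(zeta_329)/Q)| = phi(329)
= 276

276


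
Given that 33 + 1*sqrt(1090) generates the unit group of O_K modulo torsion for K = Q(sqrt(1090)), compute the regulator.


epsilon = 33 + 1*sqrt(1090)
= 66.0151
R = ln(66.0151)
= 4.1899

4.1899


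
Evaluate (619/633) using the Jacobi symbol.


Compute (619/633) via quadratic reciprocity:
  reciprocity: (619/633) -> +(633/619)
  reduce: (14/619)
  pull out 2: (2/619) = -1  (since 619 mod 8 = 3)
  reciprocity: (7/619) -> -(619/7)
  reduce: (3/7)
  reciprocity: (3/7) -> -(7/3)
  reduce: (1/3)
  (1/3) = 1
Product of signs = -1

-1


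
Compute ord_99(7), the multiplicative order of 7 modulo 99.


We want ord_99(7), the smallest k >= 1 with 7^k = 1 mod 99.
n = 99 = 3^2 * 11, phi(99) = 60; the order divides phi(n).
Divisors of 60: 1, 2, 3, 4, 5, 6, 10, 12, 15, 20, 30, 60
Repeated squaring mod 99: 7^1 = 7, 7^2 = 49, 7^4 = 25, 7^8 = 31, 7^16 = 70, 7^32 = 49
Test divisors in increasing order:
  k=1: 7^1 = 7 mod 99
  k=2: 7^2 = 49 mod 99
  k=3: 7^3 = 49 * 7 = 46 mod 99
  k=4: 7^4 = 25 mod 99
  k=5: 7^5 = 25 * 7 = 76 mod 99
  k=6: 7^6 = 25 * 49 = 37 mod 99
  k=10: 7^10 = 31 * 49 = 34 mod 99
  k=12: 7^12 = 31 * 25 = 82 mod 99
  k=15: 7^15 = 31 * 25 * 49 * 7 = 10 mod 99
  k=20: 7^20 = 70 * 25 = 67 mod 99
  k=30: 7^30 = 70 * 31 * 25 * 49 = 1 mod 99  <- first divisor giving 1
Order = 30

30


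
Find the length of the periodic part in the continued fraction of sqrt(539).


Run the CF algorithm for sqrt(539).
a_0 = floor(sqrt(539)) = 23; set m_0=0, q_0=1.
Recurrence: m' = q*a - m,  q' = (d - m'^2)/q,  a' = floor((a_0 + m')/q').
  step 1: m=23, q=10, a=4
  step 2: m=17, q=25, a=1
  step 3: m=8, q=19, a=1
  step 4: m=11, q=22, a=1
  step 5: m=11, q=19, a=1
  step 6: m=8, q=25, a=1
  step 7: m=17, q=10, a=4
  step 8: m=23, q=1, a=46
a_8 = 2*a_0 = 46, so the period closes here.
sqrt(539) = [23; 4, 1, 1, 1, 1, 1, 4, 46]
Period length = 8

8


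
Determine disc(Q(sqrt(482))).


For K = Q(sqrt(d)) with d squarefree: disc(K) = d if d = 1 mod 4, and disc(K) = 4d if d = 2 or 3 mod 4.
Here d = 482, and d mod 4 = 2.
d = 2 mod 4, not 1 (O_K = Z[sqrt(d)]), so disc(K) = 4d = 4 * (482) = 1928

1928


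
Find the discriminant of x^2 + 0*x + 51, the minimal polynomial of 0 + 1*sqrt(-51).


The element 0 + 1*sqrt(-51) has minimal polynomial:
x^2 + 0*x + 51
Discriminant = (0)^2 - 4*(51)
= 0 - 204
= -204

-204


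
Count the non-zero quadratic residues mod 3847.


For prime p, the number of non-zero quadratic residues is (p-1)/2.
= (3847-1)/2
= 1923

1923


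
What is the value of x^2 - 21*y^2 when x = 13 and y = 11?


x^2 - d*y^2
= 13^2 - 21*11^2
= 169 - 2541
= -2372

-2372


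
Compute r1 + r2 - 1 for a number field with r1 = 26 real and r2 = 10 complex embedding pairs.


By Dirichlet's unit theorem:
rank = r1 + r2 - 1
= 26 + 10 - 1
= 35

35


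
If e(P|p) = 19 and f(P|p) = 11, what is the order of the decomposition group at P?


|D_P| = e * f
= 19 * 11
= 209

209


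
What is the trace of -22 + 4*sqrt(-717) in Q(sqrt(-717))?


Tr(a + b*sqrt(d)) = (a + b*sqrt(d)) + (a - b*sqrt(d)) = 2a
= 2 * (-22)
= -44

-44


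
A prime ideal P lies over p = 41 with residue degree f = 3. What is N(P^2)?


N(P^a) = p^(a*f)
= 41^(2*3)
= 41^6
= 4750104241

4750104241


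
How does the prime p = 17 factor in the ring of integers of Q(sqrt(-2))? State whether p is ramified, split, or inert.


K = Q(sqrt(-2)). Since d mod 4 = 2, disc(K) = -8.
Check p | disc: -8 mod 17 = 9.
p does not divide disc. Compute Legendre symbol (d/p):
15^((17-1)/2) mod 17 = 1
(d/p) = 1, so p splits: (p) = P*P' with e=1, f=1, g=2.
Therefore p is split.

split


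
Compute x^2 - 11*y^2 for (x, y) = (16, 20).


x^2 - d*y^2
= 16^2 - 11*20^2
= 256 - 4400
= -4144

-4144


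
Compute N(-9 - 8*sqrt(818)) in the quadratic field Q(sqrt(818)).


N(a + b*sqrt(d)) = a^2 - d*b^2
= (-9)^2 - (818)*(-8)^2
= 81 - 52352
= -52271

-52271


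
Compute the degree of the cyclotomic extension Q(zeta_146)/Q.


The degree equals Euler's totient phi(146).
146 = 2 * 73
phi(146) = 72

72


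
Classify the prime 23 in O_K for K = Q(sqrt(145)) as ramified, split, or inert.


K = Q(sqrt(145)). Since d mod 4 = 1, disc(K) = 145.
Check p | disc: 145 mod 23 = 7.
p does not divide disc. Compute Legendre symbol (d/p):
7^((23-1)/2) mod 23 = -1
(d/p) = -1, so p is inert: (p) stays prime with e=1, f=2, g=1.
Therefore p is inert.

inert


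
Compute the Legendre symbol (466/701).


p = 701 is prime, so compute (466/701) with the reciprocity algorithm (Jacobi-symbol steps: pull out 2s via (2/n), flip via reciprocity, reduce):
  pull out 2: (2/701) = -1  (since 701 mod 8 = 5)
  reciprocity: (233/701) -> +(701/233)
  reduce: (2/233)
  pull out 2: (2/233) = +1  (since 233 mod 8 = 1)
  (1/233) = 1
Product of signs = -1
(466/701) = -1

-1


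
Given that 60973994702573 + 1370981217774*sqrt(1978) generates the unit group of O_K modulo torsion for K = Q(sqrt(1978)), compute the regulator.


epsilon = 60973994702573 + 1370981217774*sqrt(1978)
= 1.2195e+14
R = ln(1.2195e+14)
= 32.4346

32.4346


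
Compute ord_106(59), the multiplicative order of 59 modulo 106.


We want ord_106(59), the smallest k >= 1 with 59^k = 1 mod 106.
n = 106 = 2 * 53, phi(106) = 52; the order divides phi(n).
Divisors of 52: 1, 2, 4, 13, 26, 52
Repeated squaring mod 106: 59^1 = 59, 59^2 = 89, 59^4 = 77, 59^8 = 99, 59^16 = 49, 59^32 = 69
Test divisors in increasing order:
  k=1: 59^1 = 59 mod 106
  k=2: 59^2 = 89 mod 106
  k=4: 59^4 = 77 mod 106
  k=13: 59^13 = 99 * 77 * 59 = 105 mod 106
  k=26: 59^26 = 49 * 99 * 89 = 1 mod 106  <- first divisor giving 1
Order = 26

26


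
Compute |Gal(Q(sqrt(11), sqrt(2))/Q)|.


The 2 square roots of distinct primes are multiplicatively independent over Q,
so [K:Q] = 2^2 and Gal(K/Q) is isomorphic to (Z/2Z)^2.
|Gal| = 2^2 = 4

4


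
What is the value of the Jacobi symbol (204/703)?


Compute (204/703) via quadratic reciprocity:
  pull out 2: (2/703) = +1  (since 703 mod 8 = 7)
  pull out 2: (2/703) = +1  (since 703 mod 8 = 7)
  reciprocity: (51/703) -> -(703/51)
  reduce: (40/51)
  pull out 2: (2/51) = -1  (since 51 mod 8 = 3)
  pull out 2: (2/51) = -1  (since 51 mod 8 = 3)
  pull out 2: (2/51) = -1  (since 51 mod 8 = 3)
  reciprocity: (5/51) -> +(51/5)
  reduce: (1/5)
  (1/5) = 1
Product of signs = 1

1


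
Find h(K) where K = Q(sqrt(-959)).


K = Q(sqrt(-959)). d mod 4 = 1, so D = disc(K) = d = -959
h(K) equals the number of primitive reduced positive-definite forms (a, b, c) = a*x^2 + b*x*y + c*y^2 with b^2 - 4ac = D,
where reduced means |b| <= a <= c, with b >= 0 whenever |b| = a or a = c, and primitive means gcd(a, b, c) = 1.
Reduced forces 3a^2 <= |D| = 959, so 1 <= a <= 17; b must have the parity of D, and c = (b^2 - D)/(4a) must be an integer >= a.
Enumerate a = 1..17, b in [-a, a]:
  a=1: (1, 1, 240)  [1]
  a=2: (2, -1, 120), (2, 1, 120)  [2]
  a=3: (3, -1, 80), (3, 1, 80)  [2]
  a=4: (4, -1, 60), (4, 1, 60)  [2]
  a=5: (5, -1, 48), (5, 1, 48)  [2]
  a=6: (6, -5, 41), (6, -1, 40), (6, 1, 40), (6, 5, 41)  [4]
  a=7: (7, 7, 36)  [1]
  a=8: (8, -1, 30), (8, 1, 30)  [2]
  a=9: (9, -7, 28), (9, 7, 28)  [2]
  a=10: (10, -9, 26), (10, -1, 24), (10, 1, 24), (10, 9, 26)  [4]
  a=11: (11, -3, 22), (11, 3, 22)  [2]
  a=12: (12, -7, 21), (12, -1, 20), (12, 1, 20), (12, 7, 21)  [4]
  a=13: (13, -9, 20), (13, 9, 20)  [2]
  a=14: (14, -7, 18), (14, 7, 18)  [2]
  a=15: (15, -11, 18), (15, -1, 16), (15, 1, 16), (15, 11, 18)  [4]
  a=16..17: none
Total reduced forms: 1 + 2 + 2 + 2 + 2 + 4 + 1 + 2 + 2 + 4 + 2 + 4 + 2 + 2 + 4 = 36
h = 36

36


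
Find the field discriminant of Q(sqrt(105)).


For K = Q(sqrt(d)) with d squarefree: disc(K) = d if d = 1 mod 4, and disc(K) = 4d if d = 2 or 3 mod 4.
Here d = 105, and d mod 4 = 1.
d = 1 mod 4 (O_K = Z[(1+sqrt(d))/2]), so disc(K) = d = 105

105


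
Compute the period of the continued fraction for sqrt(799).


Run the CF algorithm for sqrt(799).
a_0 = floor(sqrt(799)) = 28; set m_0=0, q_0=1.
Recurrence: m' = q*a - m,  q' = (d - m'^2)/q,  a' = floor((a_0 + m')/q').
  step 1: m=28, q=15, a=3
  step 2: m=17, q=34, a=1
  step 3: m=17, q=15, a=3
  step 4: m=28, q=1, a=56
a_4 = 2*a_0 = 56, so the period closes here.
sqrt(799) = [28; 3, 1, 3, 56]
Period length = 4

4


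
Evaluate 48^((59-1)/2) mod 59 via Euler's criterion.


p = 59 is prime and the exponent is (p-1)/2 = 29, so by Euler's criterion 48^29 = (48/59) = +1 or -1 mod 59.
Compute by square-and-multiply:
  29 = 16 + 8 + 4 + 1 (binary 11101)
  Repeated squaring mod 59: 48^1 = 48, 48^2 = 3, 48^4 = 9, 48^8 = 22, 48^16 = 12
  48^29 = 48^16 * 48^8 * 48^4 * 48^1 = 12 * 22 * 9 * 48 mod 59
    12 * 22 = 264 = 28 mod 59
    28 * 9 = 252 = 16 mod 59
    16 * 48 = 768 = 1 mod 59
  48^29 = 1 mod 59
Result 1: 48 is a quadratic residue mod 59.
48^29 mod 59 = 1

1


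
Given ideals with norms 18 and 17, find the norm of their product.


N(IJ) = N(I) * N(J)
= 18 * 17
= 306

306


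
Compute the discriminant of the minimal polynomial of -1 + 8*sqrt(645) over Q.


The element -1 + 8*sqrt(645) has minimal polynomial:
x^2 + 2*x - 41279
Discriminant = (2)^2 - 4*(-41279)
= 4 + 165116
= 165120

165120


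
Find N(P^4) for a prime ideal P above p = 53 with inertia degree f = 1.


N(P^a) = p^(a*f)
= 53^(4*1)
= 53^4
= 7890481

7890481


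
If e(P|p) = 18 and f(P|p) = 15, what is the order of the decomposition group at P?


|D_P| = e * f
= 18 * 15
= 270

270


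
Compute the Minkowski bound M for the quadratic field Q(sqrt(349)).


d = 349, d mod 4 = 1, so disc(K) = d = 349; |disc(K)| = 349
Real quadratic field, so n = 2, s = r2 = 0, r1 = 2
M = (n!/n^n) * (4/pi)^s * sqrt(|disc(K)|) = (2!/2^2) * (4/pi)^0 * sqrt(349)
= 0.5 * 1.000000 * 18.681542
= 9.3408

9.3408


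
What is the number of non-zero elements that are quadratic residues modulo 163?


For prime p, the number of non-zero quadratic residues is (p-1)/2.
= (163-1)/2
= 81

81


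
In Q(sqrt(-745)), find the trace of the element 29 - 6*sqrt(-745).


Tr(a + b*sqrt(d)) = (a + b*sqrt(d)) + (a - b*sqrt(d)) = 2a
= 2 * (29)
= 58

58


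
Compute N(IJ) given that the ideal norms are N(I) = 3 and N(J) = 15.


N(IJ) = N(I) * N(J)
= 3 * 15
= 45

45


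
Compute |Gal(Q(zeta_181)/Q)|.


|Gal(Q(zeta_181)/Q)| = phi(181)
= 180

180


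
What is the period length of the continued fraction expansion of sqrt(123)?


Run the CF algorithm for sqrt(123).
a_0 = floor(sqrt(123)) = 11; set m_0=0, q_0=1.
Recurrence: m' = q*a - m,  q' = (d - m'^2)/q,  a' = floor((a_0 + m')/q').
  step 1: m=11, q=2, a=11
  step 2: m=11, q=1, a=22
a_2 = 2*a_0 = 22, so the period closes here.
sqrt(123) = [11; 11, 22]
Period length = 2

2


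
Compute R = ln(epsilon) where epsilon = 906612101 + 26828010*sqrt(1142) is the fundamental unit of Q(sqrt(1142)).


epsilon = 906612101 + 26828010*sqrt(1142)
= 1.8132e+09
R = ln(1.8132e+09)
= 21.3184

21.3184


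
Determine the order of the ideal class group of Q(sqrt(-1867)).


K = Q(sqrt(-1867)). d mod 4 = 1, so D = disc(K) = d = -1867
h(K) equals the number of primitive reduced positive-definite forms (a, b, c) = a*x^2 + b*x*y + c*y^2 with b^2 - 4ac = D,
where reduced means |b| <= a <= c, with b >= 0 whenever |b| = a or a = c, and primitive means gcd(a, b, c) = 1.
Reduced forces 3a^2 <= |D| = 1867, so 1 <= a <= 24; b must have the parity of D, and c = (b^2 - D)/(4a) must be an integer >= a.
Enumerate a = 1..24, b in [-a, a]:
  a=1: (1, 1, 467)  [1]
  a=2..6: none
  a=7: (7, -3, 67), (7, 3, 67)  [2]
  a=8..10: none
  a=11: (11, -5, 43), (11, 5, 43)  [2]
  a=12..24: none
Total reduced forms: 1 + 2 + 2 = 5
h = 5

5


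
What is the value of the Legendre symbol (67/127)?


p = 127 is prime, so compute (67/127) with the reciprocity algorithm (Jacobi-symbol steps: pull out 2s via (2/n), flip via reciprocity, reduce):
  reciprocity: (67/127) -> -(127/67)
  reduce: (60/67)
  pull out 2: (2/67) = -1  (since 67 mod 8 = 3)
  pull out 2: (2/67) = -1  (since 67 mod 8 = 3)
  reciprocity: (15/67) -> -(67/15)
  reduce: (7/15)
  reciprocity: (7/15) -> -(15/7)
  reduce: (1/7)
  (1/7) = 1
Product of signs = -1
(67/127) = -1

-1


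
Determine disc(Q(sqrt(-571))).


For K = Q(sqrt(d)) with d squarefree: disc(K) = d if d = 1 mod 4, and disc(K) = 4d if d = 2 or 3 mod 4.
Here d = -571, and d mod 4 = 1.
d = 1 mod 4 (O_K = Z[(1+sqrt(d))/2]), so disc(K) = d = -571

-571


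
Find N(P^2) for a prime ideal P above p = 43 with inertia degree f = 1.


N(P^a) = p^(a*f)
= 43^(2*1)
= 43^2
= 1849

1849


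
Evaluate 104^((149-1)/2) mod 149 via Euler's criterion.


p = 149 is prime and the exponent is (p-1)/2 = 74, so by Euler's criterion 104^74 = (104/149) = +1 or -1 mod 149.
Compute by square-and-multiply:
  74 = 64 + 8 + 2 (binary 1001010)
  Repeated squaring mod 149: 104^1 = 104, 104^2 = 88, 104^4 = 145, 104^8 = 16, 104^16 = 107, 104^32 = 125, 104^64 = 129
  104^74 = 104^64 * 104^8 * 104^2 = 129 * 16 * 88 mod 149
    129 * 16 = 2064 = 127 mod 149
    127 * 88 = 11176 = 1 mod 149
  104^74 = 1 mod 149
Result 1: 104 is a quadratic residue mod 149.
104^74 mod 149 = 1

1


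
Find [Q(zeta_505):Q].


The degree equals Euler's totient phi(505).
505 = 5 * 101
phi(505) = 400

400


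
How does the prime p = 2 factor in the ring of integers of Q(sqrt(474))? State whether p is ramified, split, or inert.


K = Q(sqrt(474)). Since d mod 4 = 2, disc(K) = 1896.
Check p | disc: 1896 mod 2 = 0.
p divides disc, so p ramifies: (p) = P^2 with e=2, f=1, g=1.
Therefore p is ramified.

ramified


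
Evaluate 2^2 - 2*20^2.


x^2 - d*y^2
= 2^2 - 2*20^2
= 4 - 800
= -796

-796


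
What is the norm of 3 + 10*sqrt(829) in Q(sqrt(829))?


N(a + b*sqrt(d)) = a^2 - d*b^2
= (3)^2 - (829)*(10)^2
= 9 - 82900
= -82891

-82891


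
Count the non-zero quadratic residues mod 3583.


For prime p, the number of non-zero quadratic residues is (p-1)/2.
= (3583-1)/2
= 1791

1791


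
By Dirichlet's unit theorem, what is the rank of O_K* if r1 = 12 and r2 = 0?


By Dirichlet's unit theorem:
rank = r1 + r2 - 1
= 12 + 0 - 1
= 11

11


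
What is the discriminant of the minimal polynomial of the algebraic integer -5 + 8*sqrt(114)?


The element -5 + 8*sqrt(114) has minimal polynomial:
x^2 + 10*x - 7271
Discriminant = (10)^2 - 4*(-7271)
= 100 + 29084
= 29184

29184


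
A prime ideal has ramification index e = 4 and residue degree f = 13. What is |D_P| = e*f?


|D_P| = e * f
= 4 * 13
= 52

52


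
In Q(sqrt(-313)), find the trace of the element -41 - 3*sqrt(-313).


Tr(a + b*sqrt(d)) = (a + b*sqrt(d)) + (a - b*sqrt(d)) = 2a
= 2 * (-41)
= -82

-82


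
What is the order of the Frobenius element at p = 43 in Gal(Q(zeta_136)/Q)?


The Frobenius at p in Gal(Q(zeta_n)/Q) = (Z/nZ)* is the class of p, so its order is ord_136(43), the smallest k >= 1 with 43^k = 1 mod 136.
n = 136 = 2^3 * 17, phi(136) = 64; the order divides phi(n).
Divisors of 64: 1, 2, 4, 8, 16, 32, 64
Repeated squaring mod 136: 43^1 = 43, 43^2 = 81, 43^4 = 33, 43^8 = 1, 43^16 = 1, 43^32 = 1, 43^64 = 1
Test divisors in increasing order:
  k=1: 43^1 = 43 mod 136
  k=2: 43^2 = 81 mod 136
  k=4: 43^4 = 33 mod 136
  k=8: 43^8 = 1 mod 136  <- first divisor giving 1
Order = 8

8


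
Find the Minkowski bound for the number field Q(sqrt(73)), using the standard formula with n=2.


d = 73, d mod 4 = 1, so disc(K) = d = 73; |disc(K)| = 73
Real quadratic field, so n = 2, s = r2 = 0, r1 = 2
M = (n!/n^n) * (4/pi)^s * sqrt(|disc(K)|) = (2!/2^2) * (4/pi)^0 * sqrt(73)
= 0.5 * 1.000000 * 8.544004
= 4.2720

4.2720


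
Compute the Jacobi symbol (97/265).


Compute (97/265) via quadratic reciprocity:
  reciprocity: (97/265) -> +(265/97)
  reduce: (71/97)
  reciprocity: (71/97) -> +(97/71)
  reduce: (26/71)
  pull out 2: (2/71) = +1  (since 71 mod 8 = 7)
  reciprocity: (13/71) -> +(71/13)
  reduce: (6/13)
  pull out 2: (2/13) = -1  (since 13 mod 8 = 5)
  reciprocity: (3/13) -> +(13/3)
  reduce: (1/3)
  (1/3) = 1
Product of signs = -1

-1


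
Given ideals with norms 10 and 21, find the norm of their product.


N(IJ) = N(I) * N(J)
= 10 * 21
= 210

210


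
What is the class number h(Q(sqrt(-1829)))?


K = Q(sqrt(-1829)). d mod 4 = 3, so D = disc(K) = 4d = -7316
h(K) equals the number of primitive reduced positive-definite forms (a, b, c) = a*x^2 + b*x*y + c*y^2 with b^2 - 4ac = D,
where reduced means |b| <= a <= c, with b >= 0 whenever |b| = a or a = c, and primitive means gcd(a, b, c) = 1.
Reduced forces 3a^2 <= |D| = 7316, so 1 <= a <= 49; b must have the parity of D, and c = (b^2 - D)/(4a) must be an integer >= a.
Enumerate a = 1..49, b in [-a, a]:
  a=1: (1, 0, 1829)  [1]
  a=2: (2, 2, 915)  [1]
  a=3: (3, -2, 610), (3, 2, 610)  [2]
  a=4: none
  a=5: (5, -2, 366), (5, 2, 366)  [2]
  a=6: (6, -2, 305), (6, 2, 305)  [2]
  a=7..8: none
  a=9: (9, -8, 205), (9, 8, 205)  [2]
  a=10: (10, -2, 183), (10, 2, 183)  [2]
  a=11..12: none
  a=13: (13, -4, 141), (13, 4, 141)  [2]
  a=14: none
  a=15: (15, -8, 123), (15, -2, 122), (15, 2, 122), (15, 8, 123)  [4]
  a=16..17: none
  a=18: (18, -10, 103), (18, 10, 103)  [2]
  a=19..24: none
  a=25: (25, -22, 78), (25, 22, 78)  [2]
  a=26: (26, -22, 75), (26, 22, 75)  [2]
  a=27: (27, -26, 74), (27, 26, 74)  [2]
  a=28..29: none
  a=30: (30, -22, 65), (30, -2, 61), (30, 2, 61), (30, 22, 65)  [4]
  a=31: (31, 0, 59)  [1]
  a=32..36: none
  a=37: (37, -26, 54), (37, 26, 54)  [2]
  a=38: none
  a=39: (39, -22, 50), (39, -4, 47), (39, 4, 47), (39, 22, 50)  [4]
  a=40: none
  a=41: (41, -8, 45), (41, 8, 45)  [2]
  a=42..44: none
  a=45: (45, 28, 45)  [1]
  a=46..49: none
Total reduced forms: 1 + 1 + 2 + 2 + 2 + 2 + 2 + 2 + 4 + 2 + 2 + 2 + 2 + 4 + 1 + 2 + 4 + 2 + 1 = 40
h = 40

40


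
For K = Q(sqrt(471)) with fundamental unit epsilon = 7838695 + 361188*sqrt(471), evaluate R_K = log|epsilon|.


epsilon = 7838695 + 361188*sqrt(471)
= 1.5677e+07
R = ln(1.5677e+07)
= 16.5677

16.5677


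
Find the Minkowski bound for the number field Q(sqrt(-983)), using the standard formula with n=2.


d = -983, d mod 4 = 1, so disc(K) = d = -983; |disc(K)| = 983
Imaginary quadratic field, so n = 2, s = r2 = 1, r1 = 0
M = (n!/n^n) * (4/pi)^s * sqrt(|disc(K)|) = (2!/2^2) * (4/pi)^1 * sqrt(983)
= 0.5 * 1.273240 * 31.352831
= 19.9598

19.9598


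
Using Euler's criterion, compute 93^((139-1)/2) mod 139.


p = 139 is prime and the exponent is (p-1)/2 = 69, so by Euler's criterion 93^69 = (93/139) = +1 or -1 mod 139.
Compute by square-and-multiply:
  69 = 64 + 4 + 1 (binary 1000101)
  Repeated squaring mod 139: 93^1 = 93, 93^2 = 31, 93^4 = 127, 93^8 = 5, 93^16 = 25, 93^32 = 69, 93^64 = 35
  93^69 = 93^64 * 93^4 * 93^1 = 35 * 127 * 93 mod 139
    35 * 127 = 4445 = 136 mod 139
    136 * 93 = 12648 = 138 mod 139
  93^69 = 138 mod 139
Result 138 = p - 1 = -1 mod 139: 93 is a quadratic non-residue mod 139. As a residue in [0, p-1] the value is 138.
93^69 mod 139 = 138

138


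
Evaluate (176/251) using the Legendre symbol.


p = 251 is prime, so compute (176/251) with the reciprocity algorithm (Jacobi-symbol steps: pull out 2s via (2/n), flip via reciprocity, reduce):
  pull out 2: (2/251) = -1  (since 251 mod 8 = 3)
  pull out 2: (2/251) = -1  (since 251 mod 8 = 3)
  pull out 2: (2/251) = -1  (since 251 mod 8 = 3)
  pull out 2: (2/251) = -1  (since 251 mod 8 = 3)
  reciprocity: (11/251) -> -(251/11)
  reduce: (9/11)
  reciprocity: (9/11) -> +(11/9)
  reduce: (2/9)
  pull out 2: (2/9) = +1  (since 9 mod 8 = 1)
  (1/9) = 1
Product of signs = -1
(176/251) = -1

-1


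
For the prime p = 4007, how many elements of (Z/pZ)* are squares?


For prime p, the number of non-zero quadratic residues is (p-1)/2.
= (4007-1)/2
= 2003

2003


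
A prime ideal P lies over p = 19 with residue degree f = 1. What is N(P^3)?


N(P^a) = p^(a*f)
= 19^(3*1)
= 19^3
= 6859

6859


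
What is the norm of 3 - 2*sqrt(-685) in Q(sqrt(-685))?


N(a + b*sqrt(d)) = a^2 - d*b^2
= (3)^2 - (-685)*(-2)^2
= 9 + 2740
= 2749

2749


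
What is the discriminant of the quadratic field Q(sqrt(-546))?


For K = Q(sqrt(d)) with d squarefree: disc(K) = d if d = 1 mod 4, and disc(K) = 4d if d = 2 or 3 mod 4.
Here d = -546, and d mod 4 = 2.
d = 2 mod 4, not 1 (O_K = Z[sqrt(d)]), so disc(K) = 4d = 4 * (-546) = -2184

-2184


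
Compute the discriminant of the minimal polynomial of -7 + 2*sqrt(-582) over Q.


The element -7 + 2*sqrt(-582) has minimal polynomial:
x^2 + 14*x + 2377
Discriminant = (14)^2 - 4*(2377)
= 196 - 9508
= -9312

-9312


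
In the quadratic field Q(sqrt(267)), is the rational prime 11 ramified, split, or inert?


K = Q(sqrt(267)). Since d mod 4 = 3, disc(K) = 1068.
Check p | disc: 1068 mod 11 = 1.
p does not divide disc. Compute Legendre symbol (d/p):
3^((11-1)/2) mod 11 = 1
(d/p) = 1, so p splits: (p) = P*P' with e=1, f=1, g=2.
Therefore p is split.

split


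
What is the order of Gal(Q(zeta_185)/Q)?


|Gal(Q(zeta_185)/Q)| = phi(185)
= 144

144


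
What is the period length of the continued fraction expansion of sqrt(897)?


Run the CF algorithm for sqrt(897).
a_0 = floor(sqrt(897)) = 29; set m_0=0, q_0=1.
Recurrence: m' = q*a - m,  q' = (d - m'^2)/q,  a' = floor((a_0 + m')/q').
  step 1: m=29, q=56, a=1
  step 2: m=27, q=3, a=18
  step 3: m=27, q=56, a=1
  step 4: m=29, q=1, a=58
a_4 = 2*a_0 = 58, so the period closes here.
sqrt(897) = [29; 1, 18, 1, 58]
Period length = 4

4


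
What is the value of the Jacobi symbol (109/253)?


Compute (109/253) via quadratic reciprocity:
  reciprocity: (109/253) -> +(253/109)
  reduce: (35/109)
  reciprocity: (35/109) -> +(109/35)
  reduce: (4/35)
  pull out 2: (2/35) = -1  (since 35 mod 8 = 3)
  pull out 2: (2/35) = -1  (since 35 mod 8 = 3)
  (1/35) = 1
Product of signs = 1

1


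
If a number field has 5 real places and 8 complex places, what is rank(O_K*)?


By Dirichlet's unit theorem:
rank = r1 + r2 - 1
= 5 + 8 - 1
= 12

12


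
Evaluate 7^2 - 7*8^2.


x^2 - d*y^2
= 7^2 - 7*8^2
= 49 - 448
= -399

-399


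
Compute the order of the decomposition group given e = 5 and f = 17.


|D_P| = e * f
= 5 * 17
= 85

85
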